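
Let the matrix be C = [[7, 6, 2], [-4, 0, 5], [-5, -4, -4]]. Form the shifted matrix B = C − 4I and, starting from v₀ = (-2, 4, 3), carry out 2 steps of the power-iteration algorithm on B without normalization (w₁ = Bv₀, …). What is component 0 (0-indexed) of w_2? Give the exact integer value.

B = C − 4I has rows (3, 6, 2); (-4, -4, 5); (-5, -4, -8)
w1 = Bv₀ = (3·(-2) + 6·4 + 2·3; (-4)·(-2) + (-4)·4 + 5·3; (-5)·(-2) + (-4)·4 + (-8)·3) = (24, 7, -30)
w2 = Bw1 = (3·24 + 6·7 + 2·(-30); (-4)·24 + (-4)·7 + 5·(-30); (-5)·24 + (-4)·7 + (-8)·(-30)) = (54, -274, 92)
Requested component of w2: 54

54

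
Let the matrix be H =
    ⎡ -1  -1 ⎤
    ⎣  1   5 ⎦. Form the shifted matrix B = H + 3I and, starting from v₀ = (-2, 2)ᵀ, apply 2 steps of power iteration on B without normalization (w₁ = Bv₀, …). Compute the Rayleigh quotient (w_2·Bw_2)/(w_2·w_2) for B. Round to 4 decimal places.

μ ≈ 7.6595

B = H + 3I has rows (2, -1); (1, 8)
w1 = Bv₀ = (2·(-2) + (-1)·2; 1·(-2) + 8·2) = (-6, 14)
w2 = Bw1 = (2·(-6) + (-1)·14; 1·(-6) + 8·14) = (-26, 106)
Bw2 = (-158, 822)
w2·Bw2 = 91240; w2·w2 = 11912; μ ≈ 91240/11912 = 7.6595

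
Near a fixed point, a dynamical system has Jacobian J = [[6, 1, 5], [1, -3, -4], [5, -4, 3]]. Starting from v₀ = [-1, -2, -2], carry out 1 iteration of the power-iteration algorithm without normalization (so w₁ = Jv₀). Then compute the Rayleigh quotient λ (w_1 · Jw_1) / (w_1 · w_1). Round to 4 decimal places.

w1 = Jv₀ = (-18, 13, -3)
Jw1 = (-110, -45, -151)
w1·Jw1 = (-18)·(-110) + 13·(-45) + (-3)·(-151) = 1848; w1·w1 = (-18)·(-18) + 13·13 + (-3)·(-3) = 502
λ ≈ 1848/502 = 3.6813

3.6813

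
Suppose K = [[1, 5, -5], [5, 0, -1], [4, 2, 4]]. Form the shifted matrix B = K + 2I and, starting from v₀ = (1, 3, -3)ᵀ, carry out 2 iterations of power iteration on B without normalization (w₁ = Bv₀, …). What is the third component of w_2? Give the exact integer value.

112

B = K + 2I has rows (3, 5, -5); (5, 2, -1); (4, 2, 6)
w1 = Bv₀ = (3·1 + 5·3 + (-5)·(-3); 5·1 + 2·3 + (-1)·(-3); 4·1 + 2·3 + 6·(-3)) = (33, 14, -8)
w2 = Bw1 = (3·33 + 5·14 + (-5)·(-8); 5·33 + 2·14 + (-1)·(-8); 4·33 + 2·14 + 6·(-8)) = (209, 201, 112)
Requested component of w2: 112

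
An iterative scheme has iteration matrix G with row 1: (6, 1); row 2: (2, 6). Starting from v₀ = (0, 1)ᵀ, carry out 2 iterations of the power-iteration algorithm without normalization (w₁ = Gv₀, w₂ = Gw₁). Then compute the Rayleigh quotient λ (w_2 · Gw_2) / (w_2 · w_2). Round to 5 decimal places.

w1 = Gv₀ = (6·0 + 1·1; 2·0 + 6·1) = (1, 6)
w2 = Gw1 = (6·1 + 1·6; 2·1 + 6·6) = (12, 38)
Gw2 = (110, 252)
w2·Gw2 = 12·110 + 38·252 = 10896; w2·w2 = 12·12 + 38·38 = 1588
λ ≈ 10896/1588 = 6.86146

6.86146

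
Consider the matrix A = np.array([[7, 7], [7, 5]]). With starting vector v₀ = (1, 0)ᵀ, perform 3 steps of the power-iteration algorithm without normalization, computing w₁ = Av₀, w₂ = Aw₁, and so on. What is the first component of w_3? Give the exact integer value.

w1 = Av₀ = (7, 7)
w2 = Aw1 = (98, 84)
w3 = Aw2 = (1274, 1106)
The requested component of w3 is 1274.

1274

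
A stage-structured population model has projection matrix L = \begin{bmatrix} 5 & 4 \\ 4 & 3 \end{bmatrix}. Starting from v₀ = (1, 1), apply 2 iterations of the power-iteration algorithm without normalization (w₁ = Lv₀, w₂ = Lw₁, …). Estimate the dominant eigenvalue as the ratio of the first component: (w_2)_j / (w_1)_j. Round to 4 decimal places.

8.1111

w1 = Lv₀ = (5·1 + 4·1; 4·1 + 3·1) = (9, 7)
w2 = Lw1 = (5·9 + 4·7; 4·9 + 3·7) = (73, 57)
Ratio at component: 73 / 9 = 8.1111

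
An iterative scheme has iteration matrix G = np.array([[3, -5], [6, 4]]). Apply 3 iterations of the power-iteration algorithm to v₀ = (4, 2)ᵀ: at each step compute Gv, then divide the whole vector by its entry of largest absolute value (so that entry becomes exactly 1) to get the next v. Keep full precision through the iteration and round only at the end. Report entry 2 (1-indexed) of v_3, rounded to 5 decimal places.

Gv0 = (2.000000, 32.000000); divide by 32.000000 → v1 = (0.062500, 1.000000)
Gv1 = (-4.812500, 4.375000); divide by -4.812500 → v2 = (1.000000, -0.909091)
Gv2 = (7.545455, 2.363636); divide by 7.545455 → v3 = (1.000000, 0.313253)
Requested entry of v3: -364/-1162 = 0.31325

0.31325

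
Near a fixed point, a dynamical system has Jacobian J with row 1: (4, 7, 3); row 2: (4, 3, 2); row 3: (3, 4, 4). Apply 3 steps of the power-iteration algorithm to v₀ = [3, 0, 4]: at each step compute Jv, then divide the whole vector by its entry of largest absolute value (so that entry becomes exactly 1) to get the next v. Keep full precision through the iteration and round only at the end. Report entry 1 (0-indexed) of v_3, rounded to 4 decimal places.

Jv0 = (24.00000, 20.00000, 25.00000); divide by 25.00000 → v1 = (0.96000, 0.80000, 1.00000)
Jv1 = (12.44000, 8.24000, 10.08000); divide by 12.44000 → v2 = (1.00000, 0.66238, 0.81029)
Jv2 = (11.06752, 7.60772, 8.89068); divide by 11.06752 → v3 = (1.00000, 0.68739, 0.80331)
Requested entry of v3: 2366/3442 = 0.6874

0.6874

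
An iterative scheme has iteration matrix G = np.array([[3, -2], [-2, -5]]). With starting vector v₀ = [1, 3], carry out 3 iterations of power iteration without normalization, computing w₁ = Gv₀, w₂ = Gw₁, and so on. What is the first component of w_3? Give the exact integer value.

-107

w1 = Gv₀ = (3·1 + (-2)·3; (-2)·1 + (-5)·3) = (-3, -17)
w2 = Gw1 = (3·(-3) + (-2)·(-17); (-2)·(-3) + (-5)·(-17)) = (25, 91)
w3 = Gw2 = (-107, -505)
The requested component of w3 is -107.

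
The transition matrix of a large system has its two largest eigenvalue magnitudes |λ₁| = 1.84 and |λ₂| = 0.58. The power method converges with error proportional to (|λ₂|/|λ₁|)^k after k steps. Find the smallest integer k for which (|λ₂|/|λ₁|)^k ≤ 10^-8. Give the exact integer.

16

|λ₂/λ₁| = 0.58/1.84 = 0.31522
Need k ≥ ln(10^-8) / ln(0.31522) = -18.4207 / -1.1545 ≈ 15.956
Smallest integer k satisfying the bound: 16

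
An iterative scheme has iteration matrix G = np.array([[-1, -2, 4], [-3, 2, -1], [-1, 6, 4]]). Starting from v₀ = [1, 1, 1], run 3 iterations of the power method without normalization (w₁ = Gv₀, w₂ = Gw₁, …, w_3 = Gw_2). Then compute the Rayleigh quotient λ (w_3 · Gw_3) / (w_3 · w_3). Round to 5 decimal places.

4.09887

w1 = Gv₀ = ((-1)·1 + (-2)·1 + 4·1; (-3)·1 + 2·1 + (-1)·1; (-1)·1 + 6·1 + 4·1) = (1, -2, 9)
w2 = Gw1 = ((-1)·1 + (-2)·(-2) + 4·9; (-3)·1 + 2·(-2) + (-1)·9; (-1)·1 + 6·(-2) + 4·9) = (39, -16, 23)
w3 = Gw2 = (85, -172, -43)
Gw3 = (87, -556, -1289)
w3·Gw3 = 85·87 + (-172)·(-556) + (-43)·(-1289) = 158454; w3·w3 = 85·85 + (-172)·(-172) + (-43)·(-43) = 38658
λ ≈ 158454/38658 = 4.09887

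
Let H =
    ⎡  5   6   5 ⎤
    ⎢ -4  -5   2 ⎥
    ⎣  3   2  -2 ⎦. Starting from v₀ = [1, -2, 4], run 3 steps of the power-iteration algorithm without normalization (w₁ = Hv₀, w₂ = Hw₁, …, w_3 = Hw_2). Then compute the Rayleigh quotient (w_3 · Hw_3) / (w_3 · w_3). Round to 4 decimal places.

w1 = Hv₀ = (5·1 + 6·(-2) + 5·4; (-4)·1 + (-5)·(-2) + 2·4; 3·1 + 2·(-2) + (-2)·4) = (13, 14, -9)
w2 = Hw1 = (5·13 + 6·14 + 5·(-9); (-4)·13 + (-5)·14 + 2·(-9); 3·13 + 2·14 + (-2)·(-9)) = (104, -140, 85)
w3 = Hw2 = (105, 454, -138)
Hw3 = (2559, -2966, 1499)
w3·Hw3 = 105·2559 + 454·(-2966) + (-138)·1499 = -1284731; w3·w3 = 105·105 + 454·454 + (-138)·(-138) = 236185
λ ≈ -1284731/236185 = -5.4395

-5.4395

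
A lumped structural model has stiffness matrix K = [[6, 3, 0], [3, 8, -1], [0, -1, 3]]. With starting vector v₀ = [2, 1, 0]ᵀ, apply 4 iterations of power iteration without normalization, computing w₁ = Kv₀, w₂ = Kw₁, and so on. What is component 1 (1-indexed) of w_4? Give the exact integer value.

12627

w1 = Kv₀ = (6·2 + 3·1 + 0·0; 3·2 + 8·1 + (-1)·0; 0·2 + (-1)·1 + 3·0) = (15, 14, -1)
w2 = Kw1 = (6·15 + 3·14 + 0·(-1); 3·15 + 8·14 + (-1)·(-1); 0·15 + (-1)·14 + 3·(-1)) = (132, 158, -17)
w3 = Kw2 = (1266, 1677, -209)
w4 = Kw3 = (12627, 17423, -2304)
The requested component of w4 is 12627.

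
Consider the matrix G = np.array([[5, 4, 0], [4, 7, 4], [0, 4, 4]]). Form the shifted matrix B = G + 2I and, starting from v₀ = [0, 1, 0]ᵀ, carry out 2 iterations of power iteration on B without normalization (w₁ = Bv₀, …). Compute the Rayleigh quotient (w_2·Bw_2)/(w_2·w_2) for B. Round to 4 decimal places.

B = G + 2I has rows (7, 4, 0); (4, 9, 4); (0, 4, 6)
w1 = Bv₀ = (4, 9, 4)
w2 = Bw1 = (64, 113, 60)
Bw2 = (900, 1513, 812)
w2·Bw2 = 277289; w2·w2 = 20465; μ ≈ 277289/20465 = 13.5494

μ ≈ 13.5494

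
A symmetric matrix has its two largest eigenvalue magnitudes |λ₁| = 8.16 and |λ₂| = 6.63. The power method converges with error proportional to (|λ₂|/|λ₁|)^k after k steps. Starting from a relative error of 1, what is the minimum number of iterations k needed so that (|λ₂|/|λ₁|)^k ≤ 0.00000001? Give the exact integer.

89

|λ₂/λ₁| = 6.63/8.16 = 0.81250
Need k ≥ ln(0.00000001) / ln(0.81250) = -18.4207 / -0.2076 ≈ 88.715
Smallest integer k satisfying the bound: 89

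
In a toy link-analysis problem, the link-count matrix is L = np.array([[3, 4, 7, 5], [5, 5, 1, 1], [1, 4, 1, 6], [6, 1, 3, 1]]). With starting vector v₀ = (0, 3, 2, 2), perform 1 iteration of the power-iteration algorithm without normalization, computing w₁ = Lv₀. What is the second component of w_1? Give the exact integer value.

w1 = Lv₀ = (3·0 + 4·3 + 7·2 + 5·2; 5·0 + 5·3 + 1·2 + 1·2; 1·0 + 4·3 + 1·2 + 6·2; 6·0 + 1·3 + 3·2 + 1·2) = (36, 19, 26, 11)
The requested component of w1 is 19.

19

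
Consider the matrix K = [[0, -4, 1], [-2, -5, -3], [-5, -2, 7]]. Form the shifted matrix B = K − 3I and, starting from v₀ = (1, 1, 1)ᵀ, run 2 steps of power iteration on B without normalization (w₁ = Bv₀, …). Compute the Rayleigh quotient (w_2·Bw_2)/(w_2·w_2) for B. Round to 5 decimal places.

-9.98934

B = K − 3I has rows (-3, -4, 1); (-2, -8, -3); (-5, -2, 4)
w1 = Bv₀ = ((-3)·1 + (-4)·1 + 1·1; (-2)·1 + (-8)·1 + (-3)·1; (-5)·1 + (-2)·1 + 4·1) = (-6, -13, -3)
w2 = Bw1 = ((-3)·(-6) + (-4)·(-13) + 1·(-3); (-2)·(-6) + (-8)·(-13) + (-3)·(-3); (-5)·(-6) + (-2)·(-13) + 4·(-3)) = (67, 125, 44)
Bw2 = (-657, -1266, -409)
w2·Bw2 = -220265; w2·w2 = 22050; μ ≈ -220265/22050 = -9.98934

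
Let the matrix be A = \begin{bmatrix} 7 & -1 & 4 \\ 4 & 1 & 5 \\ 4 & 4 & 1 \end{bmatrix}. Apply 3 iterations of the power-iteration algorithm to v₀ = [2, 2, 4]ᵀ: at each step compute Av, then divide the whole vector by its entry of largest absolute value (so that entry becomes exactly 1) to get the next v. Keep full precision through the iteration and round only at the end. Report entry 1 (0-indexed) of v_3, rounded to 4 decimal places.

Av0 = (28.00000, 30.00000, 20.00000); divide by 30.00000 → v1 = (0.93333, 1.00000, 0.66667)
Av1 = (8.20000, 8.06667, 8.40000); divide by 8.40000 → v2 = (0.97619, 0.96032, 1.00000)
Av2 = (9.87302, 9.86508, 8.74603); divide by 9.87302 → v3 = (1.00000, 0.99920, 0.88585)
Requested entry of v3: 2486/2488 = 0.9992

0.9992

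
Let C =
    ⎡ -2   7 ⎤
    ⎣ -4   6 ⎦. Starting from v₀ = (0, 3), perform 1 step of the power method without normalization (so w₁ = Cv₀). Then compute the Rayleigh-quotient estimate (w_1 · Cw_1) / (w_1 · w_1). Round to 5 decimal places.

2.87059

w1 = Cv₀ = ((-2)·0 + 7·3; (-4)·0 + 6·3) = (21, 18)
Cw1 = (84, 24)
w1·Cw1 = 21·84 + 18·24 = 2196; w1·w1 = 21·21 + 18·18 = 765
λ ≈ 2196/765 = 2.87059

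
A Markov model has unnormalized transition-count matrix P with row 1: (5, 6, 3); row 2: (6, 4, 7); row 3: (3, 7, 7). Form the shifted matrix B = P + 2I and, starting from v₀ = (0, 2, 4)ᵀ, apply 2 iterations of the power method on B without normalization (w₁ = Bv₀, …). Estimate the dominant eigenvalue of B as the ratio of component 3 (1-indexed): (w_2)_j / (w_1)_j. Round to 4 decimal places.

B = P + 2I has rows (7, 6, 3); (6, 6, 7); (3, 7, 9)
w1 = Bv₀ = (24, 40, 50)
w2 = Bw1 = (558, 734, 802)
Ratio: 802/50 = 16.0400

16.0400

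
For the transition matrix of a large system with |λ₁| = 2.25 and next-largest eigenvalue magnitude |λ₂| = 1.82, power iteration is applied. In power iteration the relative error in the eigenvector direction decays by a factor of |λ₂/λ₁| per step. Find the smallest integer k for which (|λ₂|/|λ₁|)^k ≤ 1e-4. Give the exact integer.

44

|λ₂/λ₁| = 1.82/2.25 = 0.80889
Need k ≥ ln(1e-4) / ln(0.80889) = -9.2103 / -0.2121 ≈ 43.426
Smallest integer k satisfying the bound: 44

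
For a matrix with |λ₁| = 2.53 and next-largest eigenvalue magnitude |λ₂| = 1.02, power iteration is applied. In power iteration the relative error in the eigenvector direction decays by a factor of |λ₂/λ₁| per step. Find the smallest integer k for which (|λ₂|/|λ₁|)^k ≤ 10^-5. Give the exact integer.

13

|λ₂/λ₁| = 1.02/2.53 = 0.40316
Need k ≥ ln(10^-5) / ln(0.40316) = -11.5129 / -0.9084 ≈ 12.674
Smallest integer k satisfying the bound: 13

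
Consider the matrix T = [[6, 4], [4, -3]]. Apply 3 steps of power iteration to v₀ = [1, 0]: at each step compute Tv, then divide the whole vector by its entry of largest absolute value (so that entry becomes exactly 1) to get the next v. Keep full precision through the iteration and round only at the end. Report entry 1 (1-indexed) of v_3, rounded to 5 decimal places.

Tv0 = (6.000000, 4.000000); divide by 6.000000 → v1 = (1.000000, 0.666667)
Tv1 = (8.666667, 2.000000); divide by 8.666667 → v2 = (1.000000, 0.230769)
Tv2 = (6.923077, 3.307692); divide by 6.923077 → v3 = (1.000000, 0.477778)
Requested entry of v3: 360/360 = 1.00000

1.00000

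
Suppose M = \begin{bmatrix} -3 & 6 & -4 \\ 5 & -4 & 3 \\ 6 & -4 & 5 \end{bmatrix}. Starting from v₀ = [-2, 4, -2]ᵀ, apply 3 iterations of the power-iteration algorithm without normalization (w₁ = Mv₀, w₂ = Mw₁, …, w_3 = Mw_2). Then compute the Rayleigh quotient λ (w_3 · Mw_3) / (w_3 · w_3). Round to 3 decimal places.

λ ≈ -6.154

w1 = Mv₀ = (38, -32, -38)
w2 = Mw1 = (-154, 204, 166)
w3 = Mw2 = (1022, -1088, -910)
Mw3 = (-5954, 6732, 5934)
w3·Mw3 = 1022·(-5954) + (-1088)·6732 + (-910)·5934 = -18809344; w3·w3 = 1022·1022 + (-1088)·(-1088) + (-910)·(-910) = 3056328
λ ≈ -18809344/3056328 = -6.154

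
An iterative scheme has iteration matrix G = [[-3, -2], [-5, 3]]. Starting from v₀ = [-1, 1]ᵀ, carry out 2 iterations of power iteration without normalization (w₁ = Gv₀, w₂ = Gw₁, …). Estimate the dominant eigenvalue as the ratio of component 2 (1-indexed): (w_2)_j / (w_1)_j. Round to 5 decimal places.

2.37500

w1 = Gv₀ = ((-3)·(-1) + (-2)·1; (-5)·(-1) + 3·1) = (1, 8)
w2 = Gw1 = ((-3)·1 + (-2)·8; (-5)·1 + 3·8) = (-19, 19)
Ratio at component: 19 / 8 = 2.37500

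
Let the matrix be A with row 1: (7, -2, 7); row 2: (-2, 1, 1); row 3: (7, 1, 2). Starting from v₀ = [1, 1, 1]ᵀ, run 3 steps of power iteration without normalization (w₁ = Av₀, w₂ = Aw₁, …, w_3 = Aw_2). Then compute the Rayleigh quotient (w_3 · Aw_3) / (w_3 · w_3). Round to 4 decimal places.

λ ≈ 12.0366

w1 = Av₀ = (7·1 + (-2)·1 + 7·1; (-2)·1 + 1·1 + 1·1; 7·1 + 1·1 + 2·1) = (12, 0, 10)
w2 = Aw1 = (7·12 + (-2)·0 + 7·10; (-2)·12 + 1·0 + 1·10; 7·12 + 1·0 + 2·10) = (154, -14, 104)
w3 = Aw2 = (1834, -218, 1272)
Aw3 = (22178, -2614, 15164)
w3·Aw3 = 1834·22178 + (-218)·(-2614) + 1272·15164 = 60532912; w3·w3 = 1834·1834 + (-218)·(-218) + 1272·1272 = 5029064
λ ≈ 60532912/5029064 = 12.0366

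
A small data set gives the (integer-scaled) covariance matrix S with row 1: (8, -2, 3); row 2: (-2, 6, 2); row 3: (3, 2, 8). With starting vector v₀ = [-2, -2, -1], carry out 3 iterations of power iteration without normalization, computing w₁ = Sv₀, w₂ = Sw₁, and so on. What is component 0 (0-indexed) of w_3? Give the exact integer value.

-1727

w1 = Sv₀ = (8·(-2) + (-2)·(-2) + 3·(-1); (-2)·(-2) + 6·(-2) + 2·(-1); 3·(-2) + 2·(-2) + 8·(-1)) = (-15, -10, -18)
w2 = Sw1 = (8·(-15) + (-2)·(-10) + 3·(-18); (-2)·(-15) + 6·(-10) + 2·(-18); 3·(-15) + 2·(-10) + 8·(-18)) = (-154, -66, -209)
w3 = Sw2 = (-1727, -506, -2266)
The requested component of w3 is -1727.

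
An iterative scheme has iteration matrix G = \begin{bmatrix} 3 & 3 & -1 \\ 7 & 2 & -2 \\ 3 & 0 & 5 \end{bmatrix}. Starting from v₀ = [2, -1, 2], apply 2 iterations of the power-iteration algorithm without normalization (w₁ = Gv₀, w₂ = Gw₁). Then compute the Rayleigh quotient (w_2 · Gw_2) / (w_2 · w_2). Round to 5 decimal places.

5.26019

w1 = Gv₀ = (3·2 + 3·(-1) + (-1)·2; 7·2 + 2·(-1) + (-2)·2; 3·2 + 0·(-1) + 5·2) = (1, 8, 16)
w2 = Gw1 = (3·1 + 3·8 + (-1)·16; 7·1 + 2·8 + (-2)·16; 3·1 + 0·8 + 5·16) = (11, -9, 83)
Gw2 = (-77, -107, 448)
w2·Gw2 = 11·(-77) + (-9)·(-107) + 83·448 = 37300; w2·w2 = 11·11 + (-9)·(-9) + 83·83 = 7091
λ ≈ 37300/7091 = 5.26019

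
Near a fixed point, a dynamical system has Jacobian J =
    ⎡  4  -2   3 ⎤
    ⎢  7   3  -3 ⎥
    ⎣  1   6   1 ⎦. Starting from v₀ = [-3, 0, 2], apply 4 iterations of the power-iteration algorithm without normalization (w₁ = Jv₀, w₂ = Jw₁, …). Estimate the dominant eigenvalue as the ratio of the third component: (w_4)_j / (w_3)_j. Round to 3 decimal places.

λ ≈ -1.154

w1 = Jv₀ = (4·(-3) + (-2)·0 + 3·2; 7·(-3) + 3·0 + (-3)·2; 1·(-3) + 6·0 + 1·2) = (-6, -27, -1)
w2 = Jw1 = (4·(-6) + (-2)·(-27) + 3·(-1); 7·(-6) + 3·(-27) + (-3)·(-1); 1·(-6) + 6·(-27) + 1·(-1)) = (27, -120, -169)
w3 = Jw2 = (-159, 336, -862)
w4 = Jw3 = (-3894, 2481, 995)
Ratio at component: 995 / -862 = -1.154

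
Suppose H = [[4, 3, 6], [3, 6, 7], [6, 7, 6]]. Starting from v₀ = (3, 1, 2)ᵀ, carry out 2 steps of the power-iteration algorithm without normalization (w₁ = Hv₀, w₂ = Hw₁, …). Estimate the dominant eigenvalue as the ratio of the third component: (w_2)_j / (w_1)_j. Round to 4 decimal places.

w1 = Hv₀ = (4·3 + 3·1 + 6·2; 3·3 + 6·1 + 7·2; 6·3 + 7·1 + 6·2) = (27, 29, 37)
w2 = Hw1 = (4·27 + 3·29 + 6·37; 3·27 + 6·29 + 7·37; 6·27 + 7·29 + 6·37) = (417, 514, 587)
Ratio at component: 587 / 37 = 15.8649

15.8649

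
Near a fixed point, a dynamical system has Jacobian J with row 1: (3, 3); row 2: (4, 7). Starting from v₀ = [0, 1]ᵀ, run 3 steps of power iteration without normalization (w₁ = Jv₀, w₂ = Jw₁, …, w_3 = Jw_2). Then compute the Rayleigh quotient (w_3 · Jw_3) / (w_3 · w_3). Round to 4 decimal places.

8.9993

w1 = Jv₀ = (3, 7)
w2 = Jw1 = (30, 61)
w3 = Jw2 = (273, 547)
Jw3 = (2460, 4921)
w3·Jw3 = 273·2460 + 547·4921 = 3363367; w3·w3 = 273·273 + 547·547 = 373738
λ ≈ 3363367/373738 = 8.9993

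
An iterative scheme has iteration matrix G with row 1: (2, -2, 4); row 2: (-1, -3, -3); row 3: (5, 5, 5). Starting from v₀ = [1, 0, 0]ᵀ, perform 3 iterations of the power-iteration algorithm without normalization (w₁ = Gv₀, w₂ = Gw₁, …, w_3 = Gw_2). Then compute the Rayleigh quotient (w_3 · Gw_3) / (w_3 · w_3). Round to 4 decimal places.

w1 = Gv₀ = (2·1 + (-2)·0 + 4·0; (-1)·1 + (-3)·0 + (-3)·0; 5·1 + 5·0 + 5·0) = (2, -1, 5)
w2 = Gw1 = (2·2 + (-2)·(-1) + 4·5; (-1)·2 + (-3)·(-1) + (-3)·5; 5·2 + 5·(-1) + 5·5) = (26, -14, 30)
w3 = Gw2 = (200, -74, 210)
Gw3 = (1388, -608, 1680)
w3·Gw3 = 200·1388 + (-74)·(-608) + 210·1680 = 675392; w3·w3 = 200·200 + (-74)·(-74) + 210·210 = 89576
λ ≈ 675392/89576 = 7.5399

λ ≈ 7.5399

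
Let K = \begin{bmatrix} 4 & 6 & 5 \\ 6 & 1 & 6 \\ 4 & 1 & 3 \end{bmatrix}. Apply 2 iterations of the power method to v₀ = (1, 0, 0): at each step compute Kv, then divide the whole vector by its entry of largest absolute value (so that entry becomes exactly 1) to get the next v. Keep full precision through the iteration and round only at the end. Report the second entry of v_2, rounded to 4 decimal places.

Kv0 = (4.00000, 6.00000, 4.00000); divide by 6.00000 → v1 = (0.66667, 1.00000, 0.66667)
Kv1 = (12.00000, 9.00000, 5.66667); divide by 12.00000 → v2 = (1.00000, 0.75000, 0.47222)
Requested entry of v2: 54/72 = 0.7500

0.7500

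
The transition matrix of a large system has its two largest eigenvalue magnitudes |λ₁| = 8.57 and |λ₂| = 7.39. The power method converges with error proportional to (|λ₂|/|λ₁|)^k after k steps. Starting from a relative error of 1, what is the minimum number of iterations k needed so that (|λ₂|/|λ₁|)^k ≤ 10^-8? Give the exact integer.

125

|λ₂/λ₁| = 7.39/8.57 = 0.86231
Need k ≥ ln(10^-8) / ln(0.86231) = -18.4207 / -0.1481 ≈ 124.346
Smallest integer k satisfying the bound: 125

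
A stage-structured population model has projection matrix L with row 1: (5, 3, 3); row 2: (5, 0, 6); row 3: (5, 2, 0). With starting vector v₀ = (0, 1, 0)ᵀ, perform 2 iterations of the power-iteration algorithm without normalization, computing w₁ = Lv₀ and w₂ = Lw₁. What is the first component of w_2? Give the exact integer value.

w1 = Lv₀ = (3, 0, 2)
w2 = Lw1 = (21, 27, 15)
The requested component of w2 is 21.

21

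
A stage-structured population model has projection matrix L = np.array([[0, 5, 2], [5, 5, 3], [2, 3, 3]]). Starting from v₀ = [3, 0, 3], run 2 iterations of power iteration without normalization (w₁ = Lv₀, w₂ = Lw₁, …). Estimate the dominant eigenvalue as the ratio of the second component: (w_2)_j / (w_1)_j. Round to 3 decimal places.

w1 = Lv₀ = (0·3 + 5·0 + 2·3; 5·3 + 5·0 + 3·3; 2·3 + 3·0 + 3·3) = (6, 24, 15)
w2 = Lw1 = (0·6 + 5·24 + 2·15; 5·6 + 5·24 + 3·15; 2·6 + 3·24 + 3·15) = (150, 195, 129)
Ratio at component: 195 / 24 = 8.125

λ ≈ 8.125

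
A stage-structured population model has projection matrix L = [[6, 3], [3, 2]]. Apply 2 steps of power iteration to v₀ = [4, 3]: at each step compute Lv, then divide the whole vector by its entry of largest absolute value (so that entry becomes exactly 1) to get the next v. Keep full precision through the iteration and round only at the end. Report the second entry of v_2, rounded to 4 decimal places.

0.5357

Lv0 = (33.00000, 18.00000); divide by 33.00000 → v1 = (1.00000, 0.54545)
Lv1 = (7.63636, 4.09091); divide by 7.63636 → v2 = (1.00000, 0.53571)
Requested entry of v2: 135/252 = 0.5357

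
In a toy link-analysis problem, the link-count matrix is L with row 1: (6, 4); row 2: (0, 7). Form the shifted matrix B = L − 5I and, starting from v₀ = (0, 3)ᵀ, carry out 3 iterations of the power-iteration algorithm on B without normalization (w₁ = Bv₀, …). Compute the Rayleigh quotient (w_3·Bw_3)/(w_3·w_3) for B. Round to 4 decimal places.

B = L − 5I has rows (1, 4); (0, 2)
w1 = Bv₀ = (12, 6)
w2 = Bw1 = (36, 12)
w3 = Bw2 = (84, 24)
Bw3 = (180, 48)
w3·Bw3 = 16272; w3·w3 = 7632; μ ≈ 16272/7632 = 2.1321

μ ≈ 2.1321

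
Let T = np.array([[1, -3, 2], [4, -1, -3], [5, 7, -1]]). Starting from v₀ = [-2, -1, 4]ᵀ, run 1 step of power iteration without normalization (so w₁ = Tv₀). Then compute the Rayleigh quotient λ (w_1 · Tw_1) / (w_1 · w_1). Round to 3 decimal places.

w1 = Tv₀ = (1·(-2) + (-3)·(-1) + 2·4; 4·(-2) + (-1)·(-1) + (-3)·4; 5·(-2) + 7·(-1) + (-1)·4) = (9, -19, -21)
Tw1 = (24, 118, -67)
w1·Tw1 = 9·24 + (-19)·118 + (-21)·(-67) = -619; w1·w1 = 9·9 + (-19)·(-19) + (-21)·(-21) = 883
λ ≈ -619/883 = -0.701

-0.701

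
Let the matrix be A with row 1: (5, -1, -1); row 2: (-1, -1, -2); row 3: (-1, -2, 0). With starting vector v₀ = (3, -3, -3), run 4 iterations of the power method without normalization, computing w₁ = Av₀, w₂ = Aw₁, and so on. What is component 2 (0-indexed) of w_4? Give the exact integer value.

-552

w1 = Av₀ = (21, 6, 3)
w2 = Aw1 = (96, -33, -33)
w3 = Aw2 = (546, 3, -30)
w4 = Aw3 = (2757, -489, -552)
The requested component of w4 is -552.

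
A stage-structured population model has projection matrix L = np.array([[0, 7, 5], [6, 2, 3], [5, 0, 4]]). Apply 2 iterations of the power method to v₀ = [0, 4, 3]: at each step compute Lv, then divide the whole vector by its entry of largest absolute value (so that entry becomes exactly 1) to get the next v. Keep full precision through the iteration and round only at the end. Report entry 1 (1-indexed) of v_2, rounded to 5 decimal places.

Lv0 = (43.000000, 17.000000, 12.000000); divide by 43.000000 → v1 = (1.000000, 0.395349, 0.279070)
Lv1 = (4.162791, 7.627907, 6.116279); divide by 7.627907 → v2 = (0.545732, 1.000000, 0.801829)
Requested entry of v2: 179/328 = 0.54573

0.54573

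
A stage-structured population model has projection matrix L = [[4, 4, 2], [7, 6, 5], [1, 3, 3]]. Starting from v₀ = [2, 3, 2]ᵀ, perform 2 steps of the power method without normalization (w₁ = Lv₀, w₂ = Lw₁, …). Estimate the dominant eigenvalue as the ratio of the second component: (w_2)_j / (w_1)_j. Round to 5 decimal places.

λ ≈ 12.02381

w1 = Lv₀ = (24, 42, 17)
w2 = Lw1 = (298, 505, 201)
Ratio at component: 505 / 42 = 12.02381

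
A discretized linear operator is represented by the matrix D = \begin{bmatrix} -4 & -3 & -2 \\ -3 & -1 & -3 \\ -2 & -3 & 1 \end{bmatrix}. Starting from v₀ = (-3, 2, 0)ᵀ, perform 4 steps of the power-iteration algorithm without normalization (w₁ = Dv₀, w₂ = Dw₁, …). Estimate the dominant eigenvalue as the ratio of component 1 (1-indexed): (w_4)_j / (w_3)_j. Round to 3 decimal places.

w1 = Dv₀ = ((-4)·(-3) + (-3)·2 + (-2)·0; (-3)·(-3) + (-1)·2 + (-3)·0; (-2)·(-3) + (-3)·2 + 1·0) = (6, 7, 0)
w2 = Dw1 = ((-4)·6 + (-3)·7 + (-2)·0; (-3)·6 + (-1)·7 + (-3)·0; (-2)·6 + (-3)·7 + 1·0) = (-45, -25, -33)
w3 = Dw2 = (321, 259, 132)
w4 = Dw3 = (-2325, -1618, -1287)
Ratio at component: -2325 / 321 = -7.243

λ ≈ -7.243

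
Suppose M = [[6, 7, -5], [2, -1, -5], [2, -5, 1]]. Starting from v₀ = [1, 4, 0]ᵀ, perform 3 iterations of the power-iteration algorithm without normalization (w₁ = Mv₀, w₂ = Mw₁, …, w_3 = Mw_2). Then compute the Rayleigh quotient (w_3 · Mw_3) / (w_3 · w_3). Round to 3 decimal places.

w1 = Mv₀ = (6·1 + 7·4 + (-5)·0; 2·1 + (-1)·4 + (-5)·0; 2·1 + (-5)·4 + 1·0) = (34, -2, -18)
w2 = Mw1 = (6·34 + 7·(-2) + (-5)·(-18); 2·34 + (-1)·(-2) + (-5)·(-18); 2·34 + (-5)·(-2) + 1·(-18)) = (280, 160, 60)
w3 = Mw2 = (2500, 100, -180)
Mw3 = (16600, 5800, 4320)
w3·Mw3 = 2500·16600 + 100·5800 + (-180)·4320 = 41302400; w3·w3 = 2500·2500 + 100·100 + (-180)·(-180) = 6292400
λ ≈ 41302400/6292400 = 6.564

λ ≈ 6.564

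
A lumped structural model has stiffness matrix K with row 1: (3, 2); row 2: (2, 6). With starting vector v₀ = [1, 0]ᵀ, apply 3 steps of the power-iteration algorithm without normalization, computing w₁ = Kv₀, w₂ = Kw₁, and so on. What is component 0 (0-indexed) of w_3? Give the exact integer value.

w1 = Kv₀ = (3, 2)
w2 = Kw1 = (13, 18)
w3 = Kw2 = (75, 134)
The requested component of w3 is 75.

75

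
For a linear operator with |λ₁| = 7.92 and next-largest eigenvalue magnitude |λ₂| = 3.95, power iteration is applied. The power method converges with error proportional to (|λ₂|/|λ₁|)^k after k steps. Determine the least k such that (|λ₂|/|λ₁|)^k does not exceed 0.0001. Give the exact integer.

|λ₂/λ₁| = 3.95/7.92 = 0.49874
Need k ≥ ln(0.0001) / ln(0.49874) = -9.2103 / -0.6957 ≈ 13.239
Smallest integer k satisfying the bound: 14

14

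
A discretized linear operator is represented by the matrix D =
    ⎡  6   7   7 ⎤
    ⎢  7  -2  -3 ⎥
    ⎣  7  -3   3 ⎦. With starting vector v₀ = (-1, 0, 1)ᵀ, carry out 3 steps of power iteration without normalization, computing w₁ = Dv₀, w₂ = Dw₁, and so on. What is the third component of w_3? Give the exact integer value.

w1 = Dv₀ = (1, -10, -4)
w2 = Dw1 = (-92, 39, 25)
w3 = Dw2 = (-104, -797, -686)
The requested component of w3 is -686.

-686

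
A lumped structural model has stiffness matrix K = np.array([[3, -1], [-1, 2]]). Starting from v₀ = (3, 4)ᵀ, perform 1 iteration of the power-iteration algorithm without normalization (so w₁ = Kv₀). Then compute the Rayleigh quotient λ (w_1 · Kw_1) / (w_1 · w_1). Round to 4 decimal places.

w1 = Kv₀ = (3·3 + (-1)·4; (-1)·3 + 2·4) = (5, 5)
Kw1 = (10, 5)
w1·Kw1 = 5·10 + 5·5 = 75; w1·w1 = 5·5 + 5·5 = 50
λ ≈ 75/50 = 1.5000

1.5000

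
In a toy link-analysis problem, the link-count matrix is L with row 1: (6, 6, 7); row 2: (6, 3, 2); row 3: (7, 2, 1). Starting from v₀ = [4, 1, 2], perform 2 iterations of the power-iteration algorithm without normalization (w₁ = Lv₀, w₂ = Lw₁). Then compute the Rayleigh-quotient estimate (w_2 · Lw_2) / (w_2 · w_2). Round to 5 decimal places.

14.24029

w1 = Lv₀ = (6·4 + 6·1 + 7·2; 6·4 + 3·1 + 2·2; 7·4 + 2·1 + 1·2) = (44, 31, 32)
w2 = Lw1 = (6·44 + 6·31 + 7·32; 6·44 + 3·31 + 2·32; 7·44 + 2·31 + 1·32) = (674, 421, 402)
Lw2 = (9384, 6111, 5962)
w2·Lw2 = 674·9384 + 421·6111 + 402·5962 = 11294271; w2·w2 = 674·674 + 421·421 + 402·402 = 793121
λ ≈ 11294271/793121 = 14.24029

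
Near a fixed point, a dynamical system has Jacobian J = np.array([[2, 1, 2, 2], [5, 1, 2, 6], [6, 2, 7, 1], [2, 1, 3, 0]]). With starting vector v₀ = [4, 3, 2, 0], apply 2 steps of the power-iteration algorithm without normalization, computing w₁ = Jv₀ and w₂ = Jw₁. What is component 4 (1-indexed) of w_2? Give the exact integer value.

w1 = Jv₀ = (2·4 + 1·3 + 2·2 + 2·0; 5·4 + 1·3 + 2·2 + 6·0; 6·4 + 2·3 + 7·2 + 1·0; 2·4 + 1·3 + 3·2 + 0·0) = (15, 27, 44, 17)
w2 = Jw1 = (2·15 + 1·27 + 2·44 + 2·17; 5·15 + 1·27 + 2·44 + 6·17; 6·15 + 2·27 + 7·44 + 1·17; 2·15 + 1·27 + 3·44 + 0·17) = (179, 292, 469, 189)
The requested component of w2 is 189.

189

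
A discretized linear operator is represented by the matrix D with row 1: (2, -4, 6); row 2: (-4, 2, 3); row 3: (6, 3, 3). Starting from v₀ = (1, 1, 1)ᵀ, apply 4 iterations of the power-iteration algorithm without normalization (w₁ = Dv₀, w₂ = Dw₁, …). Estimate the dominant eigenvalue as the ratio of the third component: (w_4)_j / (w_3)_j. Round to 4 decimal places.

λ ≈ 6.4304

w1 = Dv₀ = (4, 1, 12)
w2 = Dw1 = (76, 22, 63)
w3 = Dw2 = (442, -71, 711)
w4 = Dw3 = (5434, 223, 4572)
Ratio at component: 4572 / 711 = 6.4304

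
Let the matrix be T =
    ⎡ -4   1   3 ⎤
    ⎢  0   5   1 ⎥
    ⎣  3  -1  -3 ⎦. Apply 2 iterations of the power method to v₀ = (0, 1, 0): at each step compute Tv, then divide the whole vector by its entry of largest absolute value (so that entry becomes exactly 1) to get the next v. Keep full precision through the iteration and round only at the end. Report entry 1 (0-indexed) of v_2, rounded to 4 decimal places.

Tv0 = (1.00000, 5.00000, -1.00000); divide by 5.00000 → v1 = (0.20000, 1.00000, -0.20000)
Tv1 = (-0.40000, 4.80000, 0.20000); divide by 4.80000 → v2 = (-0.08333, 1.00000, 0.04167)
Requested entry of v2: 24/24 = 1.0000

1.0000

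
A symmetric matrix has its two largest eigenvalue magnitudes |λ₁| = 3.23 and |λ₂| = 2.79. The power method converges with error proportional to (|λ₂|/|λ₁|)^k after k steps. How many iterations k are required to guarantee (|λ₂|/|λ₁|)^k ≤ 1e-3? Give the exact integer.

48

|λ₂/λ₁| = 2.79/3.23 = 0.86378
Need k ≥ ln(1e-3) / ln(0.86378) = -6.9078 / -0.1464 ≈ 47.171
Smallest integer k satisfying the bound: 48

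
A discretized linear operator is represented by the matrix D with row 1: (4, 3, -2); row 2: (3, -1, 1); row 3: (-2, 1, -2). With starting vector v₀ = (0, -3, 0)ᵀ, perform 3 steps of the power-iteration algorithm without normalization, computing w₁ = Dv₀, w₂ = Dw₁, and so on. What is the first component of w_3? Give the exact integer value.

w1 = Dv₀ = (4·0 + 3·(-3) + (-2)·0; 3·0 + (-1)·(-3) + 1·0; (-2)·0 + 1·(-3) + (-2)·0) = (-9, 3, -3)
w2 = Dw1 = (4·(-9) + 3·3 + (-2)·(-3); 3·(-9) + (-1)·3 + 1·(-3); (-2)·(-9) + 1·3 + (-2)·(-3)) = (-21, -33, 27)
w3 = Dw2 = (-237, -3, -45)
The requested component of w3 is -237.

-237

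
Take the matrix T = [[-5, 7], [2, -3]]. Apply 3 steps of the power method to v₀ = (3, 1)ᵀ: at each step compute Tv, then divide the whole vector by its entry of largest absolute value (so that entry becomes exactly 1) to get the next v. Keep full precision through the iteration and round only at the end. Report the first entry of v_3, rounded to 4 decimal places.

1.0000

Tv0 = (-8.00000, 3.00000); divide by -8.00000 → v1 = (1.00000, -0.37500)
Tv1 = (-7.62500, 3.12500); divide by -7.62500 → v2 = (1.00000, -0.40984)
Tv2 = (-7.86885, 3.22951); divide by -7.86885 → v3 = (1.00000, -0.41042)
Requested entry of v3: -480/-480 = 1.0000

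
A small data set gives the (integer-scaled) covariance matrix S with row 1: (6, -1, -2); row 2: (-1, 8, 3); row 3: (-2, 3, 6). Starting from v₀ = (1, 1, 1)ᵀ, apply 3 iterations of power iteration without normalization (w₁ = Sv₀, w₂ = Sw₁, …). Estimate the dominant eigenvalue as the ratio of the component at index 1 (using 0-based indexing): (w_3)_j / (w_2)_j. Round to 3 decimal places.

10.082

w1 = Sv₀ = (6·1 + (-1)·1 + (-2)·1; (-1)·1 + 8·1 + 3·1; (-2)·1 + 3·1 + 6·1) = (3, 10, 7)
w2 = Sw1 = (6·3 + (-1)·10 + (-2)·7; (-1)·3 + 8·10 + 3·7; (-2)·3 + 3·10 + 6·7) = (-6, 98, 66)
w3 = Sw2 = (-266, 988, 702)
Ratio at component: 988 / 98 = 10.082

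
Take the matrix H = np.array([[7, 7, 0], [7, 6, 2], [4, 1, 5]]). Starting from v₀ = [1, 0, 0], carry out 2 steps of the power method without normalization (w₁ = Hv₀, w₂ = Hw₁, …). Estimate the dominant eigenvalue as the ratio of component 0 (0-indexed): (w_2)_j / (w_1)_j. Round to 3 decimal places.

14.000

w1 = Hv₀ = (7·1 + 7·0 + 0·0; 7·1 + 6·0 + 2·0; 4·1 + 1·0 + 5·0) = (7, 7, 4)
w2 = Hw1 = (7·7 + 7·7 + 0·4; 7·7 + 6·7 + 2·4; 4·7 + 1·7 + 5·4) = (98, 99, 55)
Ratio at component: 98 / 7 = 14.000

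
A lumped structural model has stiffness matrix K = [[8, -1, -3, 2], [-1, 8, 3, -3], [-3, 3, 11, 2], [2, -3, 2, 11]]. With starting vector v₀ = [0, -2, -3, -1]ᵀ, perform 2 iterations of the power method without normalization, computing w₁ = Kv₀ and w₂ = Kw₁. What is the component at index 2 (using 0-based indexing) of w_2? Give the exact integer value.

-566

w1 = Kv₀ = (8·0 + (-1)·(-2) + (-3)·(-3) + 2·(-1); (-1)·0 + 8·(-2) + 3·(-3) + (-3)·(-1); (-3)·0 + 3·(-2) + 11·(-3) + 2·(-1); 2·0 + (-3)·(-2) + 2·(-3) + 11·(-1)) = (9, -22, -41, -11)
w2 = Kw1 = (8·9 + (-1)·(-22) + (-3)·(-41) + 2·(-11); (-1)·9 + 8·(-22) + 3·(-41) + (-3)·(-11); (-3)·9 + 3·(-22) + 11·(-41) + 2·(-11); 2·9 + (-3)·(-22) + 2·(-41) + 11·(-11)) = (195, -275, -566, -119)
The requested component of w2 is -566.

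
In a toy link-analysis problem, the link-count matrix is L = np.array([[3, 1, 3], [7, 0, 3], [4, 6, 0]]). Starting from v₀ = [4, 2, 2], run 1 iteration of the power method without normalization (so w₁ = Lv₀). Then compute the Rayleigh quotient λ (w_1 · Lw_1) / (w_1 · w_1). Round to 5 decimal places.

w1 = Lv₀ = (3·4 + 1·2 + 3·2; 7·4 + 0·2 + 3·2; 4·4 + 6·2 + 0·2) = (20, 34, 28)
Lw1 = (178, 224, 284)
w1·Lw1 = 20·178 + 34·224 + 28·284 = 19128; w1·w1 = 20·20 + 34·34 + 28·28 = 2340
λ ≈ 19128/2340 = 8.17436

8.17436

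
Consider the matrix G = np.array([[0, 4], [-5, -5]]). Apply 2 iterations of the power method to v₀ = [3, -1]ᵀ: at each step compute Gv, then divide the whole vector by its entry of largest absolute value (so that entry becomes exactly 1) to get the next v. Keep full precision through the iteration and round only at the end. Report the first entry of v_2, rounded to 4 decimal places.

Gv0 = (-4.00000, -10.00000); divide by -10.00000 → v1 = (0.40000, 1.00000)
Gv1 = (4.00000, -7.00000); divide by -7.00000 → v2 = (-0.57143, 1.00000)
Requested entry of v2: -40/70 = -0.5714

-0.5714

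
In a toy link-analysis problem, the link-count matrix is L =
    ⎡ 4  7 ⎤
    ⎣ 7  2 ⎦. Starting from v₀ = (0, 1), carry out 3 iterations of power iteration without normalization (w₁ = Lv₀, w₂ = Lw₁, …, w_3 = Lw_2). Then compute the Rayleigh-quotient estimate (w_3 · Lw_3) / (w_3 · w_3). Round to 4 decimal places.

w1 = Lv₀ = (7, 2)
w2 = Lw1 = (42, 53)
w3 = Lw2 = (539, 400)
Lw3 = (4956, 4573)
w3·Lw3 = 539·4956 + 400·4573 = 4500484; w3·w3 = 539·539 + 400·400 = 450521
λ ≈ 4500484/450521 = 9.9895

λ ≈ 9.9895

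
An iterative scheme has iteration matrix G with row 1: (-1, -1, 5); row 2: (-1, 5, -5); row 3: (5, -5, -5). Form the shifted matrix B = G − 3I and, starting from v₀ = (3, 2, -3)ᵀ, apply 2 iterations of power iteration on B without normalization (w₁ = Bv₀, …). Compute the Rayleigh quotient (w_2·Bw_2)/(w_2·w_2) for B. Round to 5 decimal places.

B = G − 3I has rows (-4, -1, 5); (-1, 2, -5); (5, -5, -8)
w1 = Bv₀ = ((-4)·3 + (-1)·2 + 5·(-3); (-1)·3 + 2·2 + (-5)·(-3); 5·3 + (-5)·2 + (-8)·(-3)) = (-29, 16, 29)
w2 = Bw1 = ((-4)·(-29) + (-1)·16 + 5·29; (-1)·(-29) + 2·16 + (-5)·29; 5·(-29) + (-5)·16 + (-8)·29) = (245, -84, -457)
Bw2 = (-3181, 1872, 5301)
w2·Bw2 = -3359150; w2·w2 = 275930; μ ≈ -3359150/275930 = -12.17392

-12.17392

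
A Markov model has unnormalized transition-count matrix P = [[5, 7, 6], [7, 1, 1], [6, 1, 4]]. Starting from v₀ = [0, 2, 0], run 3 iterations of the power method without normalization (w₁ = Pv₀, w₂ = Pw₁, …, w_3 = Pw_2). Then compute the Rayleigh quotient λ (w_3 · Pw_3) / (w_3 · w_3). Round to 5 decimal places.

w1 = Pv₀ = (14, 2, 2)
w2 = Pw1 = (96, 102, 94)
w3 = Pw2 = (1758, 868, 1054)
Pw3 = (21190, 14228, 15632)
w3·Pw3 = 1758·21190 + 868·14228 + 1054·15632 = 66078052; w3·w3 = 1758·1758 + 868·868 + 1054·1054 = 4954904
λ ≈ 66078052/4954904 = 13.33589

λ ≈ 13.33589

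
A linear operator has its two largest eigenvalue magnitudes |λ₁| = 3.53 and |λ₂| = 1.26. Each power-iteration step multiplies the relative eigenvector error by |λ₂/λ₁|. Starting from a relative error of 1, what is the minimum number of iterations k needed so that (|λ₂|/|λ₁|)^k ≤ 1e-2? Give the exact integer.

5

|λ₂/λ₁| = 1.26/3.53 = 0.35694
Need k ≥ ln(1e-2) / ln(0.35694) = -4.6052 / -1.0302 ≈ 4.470
Smallest integer k satisfying the bound: 5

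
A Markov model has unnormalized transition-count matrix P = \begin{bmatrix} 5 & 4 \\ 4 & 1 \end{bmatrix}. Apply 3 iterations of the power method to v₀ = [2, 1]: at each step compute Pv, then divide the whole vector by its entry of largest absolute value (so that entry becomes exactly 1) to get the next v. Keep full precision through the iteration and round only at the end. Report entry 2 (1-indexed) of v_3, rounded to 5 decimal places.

Pv0 = (14.000000, 9.000000); divide by 14.000000 → v1 = (1.000000, 0.642857)
Pv1 = (7.571429, 4.642857); divide by 7.571429 → v2 = (1.000000, 0.613208)
Pv2 = (7.452830, 4.613208); divide by 7.452830 → v3 = (1.000000, 0.618987)
Requested entry of v3: 489/790 = 0.61899

0.61899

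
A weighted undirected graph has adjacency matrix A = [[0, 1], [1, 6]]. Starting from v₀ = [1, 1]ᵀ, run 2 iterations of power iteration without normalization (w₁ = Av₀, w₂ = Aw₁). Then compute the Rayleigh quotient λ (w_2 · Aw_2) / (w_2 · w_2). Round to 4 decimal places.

6.1623

w1 = Av₀ = (0·1 + 1·1; 1·1 + 6·1) = (1, 7)
w2 = Aw1 = (0·1 + 1·7; 1·1 + 6·7) = (7, 43)
Aw2 = (43, 265)
w2·Aw2 = 7·43 + 43·265 = 11696; w2·w2 = 7·7 + 43·43 = 1898
λ ≈ 11696/1898 = 6.1623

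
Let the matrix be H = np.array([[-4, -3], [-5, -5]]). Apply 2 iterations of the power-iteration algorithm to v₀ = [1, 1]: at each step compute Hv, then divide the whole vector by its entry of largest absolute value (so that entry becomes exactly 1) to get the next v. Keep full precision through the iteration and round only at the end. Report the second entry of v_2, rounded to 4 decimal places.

Hv0 = (-7.00000, -10.00000); divide by -10.00000 → v1 = (0.70000, 1.00000)
Hv1 = (-5.80000, -8.50000); divide by -8.50000 → v2 = (0.68235, 1.00000)
Requested entry of v2: 85/85 = 1.0000

1.0000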